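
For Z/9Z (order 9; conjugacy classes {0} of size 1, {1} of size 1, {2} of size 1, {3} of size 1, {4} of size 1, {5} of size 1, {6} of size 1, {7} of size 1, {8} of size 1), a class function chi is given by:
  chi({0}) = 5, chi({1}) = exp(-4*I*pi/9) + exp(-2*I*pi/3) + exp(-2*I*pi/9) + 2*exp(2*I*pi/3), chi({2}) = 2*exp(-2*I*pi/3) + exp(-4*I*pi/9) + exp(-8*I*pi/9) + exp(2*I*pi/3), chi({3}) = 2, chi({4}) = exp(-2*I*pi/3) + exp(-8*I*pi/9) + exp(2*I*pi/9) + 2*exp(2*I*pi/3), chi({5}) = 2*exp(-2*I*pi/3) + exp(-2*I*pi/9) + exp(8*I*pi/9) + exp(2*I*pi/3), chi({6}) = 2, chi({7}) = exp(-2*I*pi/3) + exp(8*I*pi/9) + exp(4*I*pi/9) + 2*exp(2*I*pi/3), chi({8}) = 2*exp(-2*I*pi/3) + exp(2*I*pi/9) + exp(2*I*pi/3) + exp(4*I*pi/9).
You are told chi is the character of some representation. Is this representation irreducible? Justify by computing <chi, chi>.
Not irreducible (reducible): <chi, chi> = 7 > 1.

Details: <chi, chi> = (1/|G|) sum_C |C| * |chi(C)|^2 = (1/9)[1*|5|^2 + 1*|exp(-4*I*pi/9) + exp(-2*I*pi/3) + exp(-2*I*pi/9) + 2*exp(2*I*pi/3)|^2 + 1*|2*exp(-2*I*pi/3) + exp(-4*I*pi/9) + exp(-8*I*pi/9) + exp(2*I*pi/3)|^2 + 1*|2|^2 + 1*|exp(-2*I*pi/3) + exp(-8*I*pi/9) + exp(2*I*pi/9) + 2*exp(2*I*pi/3)|^2 + 1*|2*exp(-2*I*pi/3) + exp(-2*I*pi/9) + exp(8*I*pi/9) + exp(2*I*pi/3)|^2 + 1*|2|^2 + 1*|exp(-2*I*pi/3) + exp(8*I*pi/9) + exp(4*I*pi/9) + 2*exp(2*I*pi/3)|^2 + 1*|2*exp(-2*I*pi/3) + exp(2*I*pi/9) + exp(2*I*pi/3) + exp(4*I*pi/9)|^2]
  = (1/9)[(25) + (7 + 2*exp(-2*I*pi/3) + 4*exp(-8*I*pi/9) + 2*exp(-2*I*pi/9) + exp(-4*I*pi/9) + exp(4*I*pi/9) + 2*exp(2*I*pi/9) + 4*exp(8*I*pi/9) + 2*exp(2*I*pi/3)) + (7 + 4*exp(-2*I*pi/9) + 2*exp(-4*I*pi/9) + 2*exp(-2*I*pi/3) + exp(-8*I*pi/9) + exp(8*I*pi/9) + 2*exp(2*I*pi/3) + 2*exp(4*I*pi/9) + 4*exp(2*I*pi/9)) + (4) + (7 + 4*exp(-4*I*pi/9) + 2*exp(-2*I*pi/3) + 2*exp(-8*I*pi/9) + exp(-2*I*pi/9) + exp(2*I*pi/9) + 2*exp(8*I*pi/9) + 2*exp(2*I*pi/3) + 4*exp(4*I*pi/9)) + (7 + 4*exp(-4*I*pi/9) + 2*exp(-2*I*pi/3) + 2*exp(-8*I*pi/9) + exp(-2*I*pi/9) + exp(2*I*pi/9) + 2*exp(8*I*pi/9) + 2*exp(2*I*pi/3) + 4*exp(4*I*pi/9)) + (4) + (7 + 4*exp(-2*I*pi/9) + 2*exp(-4*I*pi/9) + 2*exp(-2*I*pi/3) + exp(-8*I*pi/9) + exp(8*I*pi/9) + 2*exp(2*I*pi/3) + 2*exp(4*I*pi/9) + 4*exp(2*I*pi/9)) + (7 + 2*exp(-2*I*pi/3) + 4*exp(-8*I*pi/9) + 2*exp(-2*I*pi/9) + exp(-4*I*pi/9) + exp(4*I*pi/9) + 2*exp(2*I*pi/9) + 4*exp(8*I*pi/9) + 2*exp(2*I*pi/3))] = 63/9 = 7.
(Exp terms are combined using exp(i*s)*conj(exp(i*t)) = exp(i*(s-t)), and sums of them are collapsed using the identity that for every m > 1 the m distinct m-th roots of unity sum to 0, e.g. 1 + exp(2*I*pi/3) + exp(-2*I*pi/3) = 0.)
A character is irreducible iff <chi, chi> = 1, so this representation is reducible.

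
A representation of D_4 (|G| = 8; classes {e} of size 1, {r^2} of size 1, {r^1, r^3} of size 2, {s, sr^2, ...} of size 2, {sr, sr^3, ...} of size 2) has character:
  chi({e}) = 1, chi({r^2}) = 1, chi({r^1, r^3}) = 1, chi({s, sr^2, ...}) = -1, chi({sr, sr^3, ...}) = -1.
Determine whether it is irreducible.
Irreducible: <chi, chi> = 1.

Details: <chi, chi> = (1/|G|) sum_C |C| * |chi(C)|^2 = (1/8)[1*|1|^2 + 1*|1|^2 + 2*|1|^2 + 2*|-1|^2 + 2*|-1|^2]
  = (1/8)[(1) + (1) + (2) + (2) + (2)] = 8/8 = 1.
A character is irreducible iff <chi, chi> = 1, so this representation is irreducible.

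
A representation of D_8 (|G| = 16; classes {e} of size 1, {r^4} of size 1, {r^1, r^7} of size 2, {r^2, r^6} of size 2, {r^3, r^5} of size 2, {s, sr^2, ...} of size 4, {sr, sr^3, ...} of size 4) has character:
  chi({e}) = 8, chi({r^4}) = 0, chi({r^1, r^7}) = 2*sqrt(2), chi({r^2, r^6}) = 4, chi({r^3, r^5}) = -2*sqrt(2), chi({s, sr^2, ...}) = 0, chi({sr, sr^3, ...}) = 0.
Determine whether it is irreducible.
Not irreducible (reducible): <chi, chi> = 8 > 1.

Justification: <chi, chi> = (1/|G|) sum_C |C| * |chi(C)|^2 = (1/16)[1*|8|^2 + 1*|0|^2 + 2*|2*sqrt(2)|^2 + 2*|4|^2 + 2*|-2*sqrt(2)|^2 + 4*|0|^2 + 4*|0|^2]
  = (1/16)[(64) + (0) + (16) + (32) + (16) + (0) + (0)] = 128/16 = 8.
A character is irreducible iff <chi, chi> = 1, so this representation is reducible.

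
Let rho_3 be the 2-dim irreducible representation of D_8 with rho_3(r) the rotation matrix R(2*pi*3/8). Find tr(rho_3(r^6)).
chi_{rho_3}(r^6) = 2*cos(2*pi*3*6/8) = 0

Explanation: rho_3(r^6) is rotation by angle 2*pi*3*6/8, whose trace is 2*cos(2*pi*3*6/8) = 0.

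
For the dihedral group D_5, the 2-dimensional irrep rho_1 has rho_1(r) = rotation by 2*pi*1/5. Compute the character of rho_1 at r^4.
chi_{rho_1}(r^4) = 2*cos(2*pi*1*4/5) = -1/2 + sqrt(5)/2

Details: rho_1(r^4) is rotation by angle 2*pi*1*4/5, whose trace is 2*cos(2*pi*1*4/5) = -1/2 + sqrt(5)/2.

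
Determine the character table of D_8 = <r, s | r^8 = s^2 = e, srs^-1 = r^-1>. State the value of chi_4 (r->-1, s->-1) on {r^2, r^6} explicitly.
Conjugacy classes: {e} of size 1, {r^4} of size 1, {r^1, r^7} of size 2, {r^2, r^6} of size 2, {r^3, r^5} of size 2, {s, sr^2, ...} of size 4, {sr, sr^3, ...} of size 4.
Character table:
  irrep \ class              {e} (size 1)  {r^4} (size 1)  {r^1, r^7} (size 2)  {r^2, r^6} (size 2)  {r^3, r^5} (size 2)  {s, sr^2, ...} (size 4)  {sr, sr^3, ...} (size 4)
  chi_1 (triv)               1             1               1                    1                    1                    1                        1                       
  chi_2 (sign: r->1, s->-1)  1             1               1                    1                    1                    -1                       -1                      
  chi_3 (r->-1, s->1)        1             1               -1                   1                    -1                   1                        -1                      
  chi_4 (r->-1, s->-1)       1             1               -1                   1                    -1                   -1                       1                       
  chi_5 (2d, j=1)            2             -2              sqrt(2)              0                    -sqrt(2)             0                        0                       
  chi_6 (2d, j=2)            2             2               0                    -2                   0                    0                        0                       
  chi_7 (2d, j=3)            2             -2              -sqrt(2)             0                    sqrt(2)              0                        0                       

Spot check: chi_4 (r->-1, s->-1) on {r^2, r^6} = 1.

Details: D_8 has order 2*8 = 16 with 7 conjugacy classes, hence 7 irreducibles. Sum of squared dims 1 + 1 + 1 + 1 + 4 + 4 + 4 = 16 = |G|. Linear characters come from the abelianisation; the 2-dimensional irreps have character r^k -> 2*cos(2*pi*j*k/8), reflections -> 0.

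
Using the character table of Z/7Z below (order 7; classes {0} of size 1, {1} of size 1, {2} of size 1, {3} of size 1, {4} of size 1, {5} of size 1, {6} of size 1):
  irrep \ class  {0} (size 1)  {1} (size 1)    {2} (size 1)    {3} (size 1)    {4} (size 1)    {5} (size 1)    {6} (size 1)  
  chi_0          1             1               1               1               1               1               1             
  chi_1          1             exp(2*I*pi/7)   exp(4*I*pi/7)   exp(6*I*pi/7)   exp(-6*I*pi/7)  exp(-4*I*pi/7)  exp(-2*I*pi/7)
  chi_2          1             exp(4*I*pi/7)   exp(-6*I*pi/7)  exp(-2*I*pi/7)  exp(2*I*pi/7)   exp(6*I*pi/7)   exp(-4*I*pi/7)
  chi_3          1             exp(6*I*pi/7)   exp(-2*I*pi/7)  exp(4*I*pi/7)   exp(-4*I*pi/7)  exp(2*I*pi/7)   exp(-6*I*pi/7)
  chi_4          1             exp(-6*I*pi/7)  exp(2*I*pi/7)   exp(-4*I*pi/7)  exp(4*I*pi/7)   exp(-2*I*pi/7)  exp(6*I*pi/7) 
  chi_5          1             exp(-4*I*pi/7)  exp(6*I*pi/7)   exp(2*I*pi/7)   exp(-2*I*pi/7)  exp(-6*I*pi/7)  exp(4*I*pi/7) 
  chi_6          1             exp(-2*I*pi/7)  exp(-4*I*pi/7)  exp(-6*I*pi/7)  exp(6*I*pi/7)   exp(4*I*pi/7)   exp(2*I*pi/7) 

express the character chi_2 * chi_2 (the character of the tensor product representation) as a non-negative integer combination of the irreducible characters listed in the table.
chi_2 tensor chi_2 = chi_4 (all other irreducibles have multiplicity 0).

Explanation: The character of a tensor product is the pointwise product (chi_2 * chi_2)(C) = chi_2(C) * chi_2(C):
  {0}: (1)*(1), {1}: (exp(4*I*pi/7))*(exp(4*I*pi/7)), {2}: (exp(-6*I*pi/7))*(exp(-6*I*pi/7)), {3}: (exp(-2*I*pi/7))*(exp(-2*I*pi/7)), {4}: (exp(2*I*pi/7))*(exp(2*I*pi/7)), {5}: (exp(6*I*pi/7))*(exp(6*I*pi/7)), {6}: (exp(-4*I*pi/7))*(exp(-4*I*pi/7))
so (chi_2 * chi_2) takes values
  {0} -> 1, {1} -> exp(-6*I*pi/7), {2} -> exp(2*I*pi/7), {3} -> exp(-4*I*pi/7), {4} -> exp(4*I*pi/7), {5} -> exp(-2*I*pi/7), {6} -> exp(6*I*pi/7).
Now take the inner product of this character with each irreducible chi from the table, <chi_2*chi_2, chi> = (1/7) sum_C |C| (chi_2*chi_2)(C) conj(chi(C)):
  <chi_2*chi_2, chi_0> = (1/7)[1*(1)*conj(1) + 1*(exp(-6*I*pi/7))*conj(1) + 1*(exp(2*I*pi/7))*conj(1) + 1*(exp(-4*I*pi/7))*conj(1) + 1*(exp(4*I*pi/7))*conj(1) + 1*(exp(-2*I*pi/7))*conj(1) + 1*(exp(6*I*pi/7))*conj(1)]
      = (1/7)[(1) + (exp(-6*I*pi/7)) + (exp(2*I*pi/7)) + (exp(-4*I*pi/7)) + (exp(4*I*pi/7)) + (exp(-2*I*pi/7)) + (exp(6*I*pi/7))] = 0/7 = 0
  <chi_2*chi_2, chi_1> = (1/7)[1*(1)*conj(1) + 1*(exp(-6*I*pi/7))*conj(exp(2*I*pi/7)) + 1*(exp(2*I*pi/7))*conj(exp(4*I*pi/7)) + 1*(exp(-4*I*pi/7))*conj(exp(6*I*pi/7)) + 1*(exp(4*I*pi/7))*conj(exp(-6*I*pi/7)) + 1*(exp(-2*I*pi/7))*conj(exp(-4*I*pi/7)) + 1*(exp(6*I*pi/7))*conj(exp(-2*I*pi/7))]
      = (1/7)[(1) + (exp(6*I*pi/7)) + (exp(-2*I*pi/7)) + (exp(4*I*pi/7)) + (exp(-4*I*pi/7)) + (exp(2*I*pi/7)) + (exp(-6*I*pi/7))] = 0/7 = 0
  <chi_2*chi_2, chi_2> = (1/7)[1*(1)*conj(1) + 1*(exp(-6*I*pi/7))*conj(exp(4*I*pi/7)) + 1*(exp(2*I*pi/7))*conj(exp(-6*I*pi/7)) + 1*(exp(-4*I*pi/7))*conj(exp(-2*I*pi/7)) + 1*(exp(4*I*pi/7))*conj(exp(2*I*pi/7)) + 1*(exp(-2*I*pi/7))*conj(exp(6*I*pi/7)) + 1*(exp(6*I*pi/7))*conj(exp(-4*I*pi/7))]
      = (1/7)[(1) + (exp(4*I*pi/7)) + (exp(-6*I*pi/7)) + (exp(-2*I*pi/7)) + (exp(2*I*pi/7)) + (exp(6*I*pi/7)) + (exp(-4*I*pi/7))] = 0/7 = 0
  <chi_2*chi_2, chi_3> = (1/7)[1*(1)*conj(1) + 1*(exp(-6*I*pi/7))*conj(exp(6*I*pi/7)) + 1*(exp(2*I*pi/7))*conj(exp(-2*I*pi/7)) + 1*(exp(-4*I*pi/7))*conj(exp(4*I*pi/7)) + 1*(exp(4*I*pi/7))*conj(exp(-4*I*pi/7)) + 1*(exp(-2*I*pi/7))*conj(exp(2*I*pi/7)) + 1*(exp(6*I*pi/7))*conj(exp(-6*I*pi/7))]
      = (1/7)[(1) + (exp(2*I*pi/7)) + (exp(4*I*pi/7)) + (exp(6*I*pi/7)) + (exp(-6*I*pi/7)) + (exp(-4*I*pi/7)) + (exp(-2*I*pi/7))] = 0/7 = 0
  <chi_2*chi_2, chi_4> = (1/7)[1*(1)*conj(1) + 1*(exp(-6*I*pi/7))*conj(exp(-6*I*pi/7)) + 1*(exp(2*I*pi/7))*conj(exp(2*I*pi/7)) + 1*(exp(-4*I*pi/7))*conj(exp(-4*I*pi/7)) + 1*(exp(4*I*pi/7))*conj(exp(4*I*pi/7)) + 1*(exp(-2*I*pi/7))*conj(exp(-2*I*pi/7)) + 1*(exp(6*I*pi/7))*conj(exp(6*I*pi/7))]
      = (1/7)[(1) + (1) + (1) + (1) + (1) + (1) + (1)] = 7/7 = 1
  <chi_2*chi_2, chi_5> = (1/7)[1*(1)*conj(1) + 1*(exp(-6*I*pi/7))*conj(exp(-4*I*pi/7)) + 1*(exp(2*I*pi/7))*conj(exp(6*I*pi/7)) + 1*(exp(-4*I*pi/7))*conj(exp(2*I*pi/7)) + 1*(exp(4*I*pi/7))*conj(exp(-2*I*pi/7)) + 1*(exp(-2*I*pi/7))*conj(exp(-6*I*pi/7)) + 1*(exp(6*I*pi/7))*conj(exp(4*I*pi/7))]
      = (1/7)[(1) + (exp(-2*I*pi/7)) + (exp(-4*I*pi/7)) + (exp(-6*I*pi/7)) + (exp(6*I*pi/7)) + (exp(4*I*pi/7)) + (exp(2*I*pi/7))] = 0/7 = 0
  <chi_2*chi_2, chi_6> = (1/7)[1*(1)*conj(1) + 1*(exp(-6*I*pi/7))*conj(exp(-2*I*pi/7)) + 1*(exp(2*I*pi/7))*conj(exp(-4*I*pi/7)) + 1*(exp(-4*I*pi/7))*conj(exp(-6*I*pi/7)) + 1*(exp(4*I*pi/7))*conj(exp(6*I*pi/7)) + 1*(exp(-2*I*pi/7))*conj(exp(4*I*pi/7)) + 1*(exp(6*I*pi/7))*conj(exp(2*I*pi/7))]
      = (1/7)[(1) + (exp(-4*I*pi/7)) + (exp(6*I*pi/7)) + (exp(2*I*pi/7)) + (exp(-2*I*pi/7)) + (exp(-6*I*pi/7)) + (exp(4*I*pi/7))] = 0/7 = 0
(Exp terms are combined using exp(i*s)*conj(exp(i*t)) = exp(i*(s-t)), and sums of them are collapsed using the identity that for every m > 1 the m distinct m-th roots of unity sum to 0, e.g. 1 + exp(2*I*pi/3) + exp(-2*I*pi/3) = 0.)
Hence the multiplicities are chi_4: 1. Dimension check: dim(chi_2)*dim(chi_2) = 1*1 = 1 and sum (mult * dim) = 1*1 = 1.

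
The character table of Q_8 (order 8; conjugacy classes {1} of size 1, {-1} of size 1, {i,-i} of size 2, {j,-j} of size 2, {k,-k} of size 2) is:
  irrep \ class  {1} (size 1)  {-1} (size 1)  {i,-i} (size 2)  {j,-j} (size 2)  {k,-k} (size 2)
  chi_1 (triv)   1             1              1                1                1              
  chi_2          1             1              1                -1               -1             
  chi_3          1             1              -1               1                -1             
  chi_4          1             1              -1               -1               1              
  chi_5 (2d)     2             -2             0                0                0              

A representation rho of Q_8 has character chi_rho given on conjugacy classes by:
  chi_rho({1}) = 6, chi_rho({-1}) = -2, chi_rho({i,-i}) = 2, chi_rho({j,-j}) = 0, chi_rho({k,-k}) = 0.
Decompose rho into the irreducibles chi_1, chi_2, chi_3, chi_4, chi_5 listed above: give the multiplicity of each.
Multiplicities: chi_1: 1, chi_2: 1, chi_3: 0, chi_4: 0, chi_5: 2.

Details: Use <chi_rho, chi> = (1/|G|) sum_C |C| * chi_rho(C) * conj(chi(C)) with |G| = 8 for each irreducible chi in the table:
  <chi_rho, chi_1> = (1/8)[1*(6)*conj(1) + 1*(-2)*conj(1) + 2*(2)*conj(1) + 2*(0)*conj(1) + 2*(0)*conj(1)]
      = (1/8)[(6) + (-2) + (4) + (0) + (0)] = 8/8 = 1
  <chi_rho, chi_2> = (1/8)[1*(6)*conj(1) + 1*(-2)*conj(1) + 2*(2)*conj(1) + 2*(0)*conj(-1) + 2*(0)*conj(-1)]
      = (1/8)[(6) + (-2) + (4) + (0) + (0)] = 8/8 = 1
  <chi_rho, chi_3> = (1/8)[1*(6)*conj(1) + 1*(-2)*conj(1) + 2*(2)*conj(-1) + 2*(0)*conj(1) + 2*(0)*conj(-1)]
      = (1/8)[(6) + (-2) + (-4) + (0) + (0)] = 0/8 = 0
  <chi_rho, chi_4> = (1/8)[1*(6)*conj(1) + 1*(-2)*conj(1) + 2*(2)*conj(-1) + 2*(0)*conj(-1) + 2*(0)*conj(1)]
      = (1/8)[(6) + (-2) + (-4) + (0) + (0)] = 0/8 = 0
  <chi_rho, chi_5> = (1/8)[1*(6)*conj(2) + 1*(-2)*conj(-2) + 2*(2)*conj(0) + 2*(0)*conj(0) + 2*(0)*conj(0)]
      = (1/8)[(12) + (4) + (0) + (0) + (0)] = 16/8 = 2
Dimension check: dim(rho) = sum (mult * dim) = 1*1 + 1*1 + 0*1 + 0*1 + 2*2 = 6 = chi_rho(e) = 6.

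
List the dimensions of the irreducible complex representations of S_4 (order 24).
Dimensions: 1, 1, 2, 3, 3

Justification: There are 5 irreducibles (= number of conjugacy classes). Their dimensions d_i satisfy sum d_i^2 = |G| = 24: 1 + 1 + 4 + 9 + 9 = 24.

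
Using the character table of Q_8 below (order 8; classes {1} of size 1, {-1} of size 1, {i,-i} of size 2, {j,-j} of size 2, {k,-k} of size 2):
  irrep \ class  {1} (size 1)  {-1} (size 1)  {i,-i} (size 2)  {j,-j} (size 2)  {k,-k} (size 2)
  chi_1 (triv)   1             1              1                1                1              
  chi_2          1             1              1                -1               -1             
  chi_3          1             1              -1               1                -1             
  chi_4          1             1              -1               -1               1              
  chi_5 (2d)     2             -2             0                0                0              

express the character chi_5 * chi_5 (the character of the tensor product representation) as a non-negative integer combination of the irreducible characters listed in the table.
chi_5 tensor chi_5 = chi_1 + chi_2 + chi_3 + chi_4 (all other irreducibles have multiplicity 0).

Why: The character of a tensor product is the pointwise product (chi_5 * chi_5)(C) = chi_5(C) * chi_5(C):
  {1}: (2)*(2), {-1}: (-2)*(-2), {i,-i}: (0)*(0), {j,-j}: (0)*(0), {k,-k}: (0)*(0)
so (chi_5 * chi_5) takes values
  {1} -> 4, {-1} -> 4, {i,-i} -> 0, {j,-j} -> 0, {k,-k} -> 0.
Now take the inner product of this character with each irreducible chi from the table, <chi_5*chi_5, chi> = (1/8) sum_C |C| (chi_5*chi_5)(C) conj(chi(C)):
  <chi_5*chi_5, chi_1> = (1/8)[1*(4)*conj(1) + 1*(4)*conj(1) + 2*(0)*conj(1) + 2*(0)*conj(1) + 2*(0)*conj(1)]
      = (1/8)[(4) + (4) + (0) + (0) + (0)] = 8/8 = 1
  <chi_5*chi_5, chi_2> = (1/8)[1*(4)*conj(1) + 1*(4)*conj(1) + 2*(0)*conj(1) + 2*(0)*conj(-1) + 2*(0)*conj(-1)]
      = (1/8)[(4) + (4) + (0) + (0) + (0)] = 8/8 = 1
  <chi_5*chi_5, chi_3> = (1/8)[1*(4)*conj(1) + 1*(4)*conj(1) + 2*(0)*conj(-1) + 2*(0)*conj(1) + 2*(0)*conj(-1)]
      = (1/8)[(4) + (4) + (0) + (0) + (0)] = 8/8 = 1
  <chi_5*chi_5, chi_4> = (1/8)[1*(4)*conj(1) + 1*(4)*conj(1) + 2*(0)*conj(-1) + 2*(0)*conj(-1) + 2*(0)*conj(1)]
      = (1/8)[(4) + (4) + (0) + (0) + (0)] = 8/8 = 1
  <chi_5*chi_5, chi_5> = (1/8)[1*(4)*conj(2) + 1*(4)*conj(-2) + 2*(0)*conj(0) + 2*(0)*conj(0) + 2*(0)*conj(0)]
      = (1/8)[(8) + (-8) + (0) + (0) + (0)] = 0/8 = 0
Hence the multiplicities are chi_1: 1, chi_2: 1, chi_3: 1, chi_4: 1. Dimension check: dim(chi_5)*dim(chi_5) = 2*2 = 4 and sum (mult * dim) = 1*1 + 1*1 + 1*1 + 1*1 = 4.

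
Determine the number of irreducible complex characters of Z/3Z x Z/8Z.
24

Details: The number of irreducible complex representations of a finite group equals its number of conjugacy classes. Z/3Z x Z/8Z is abelian of order 24, so every element is its own conjugacy class: 24 classes, so Z/3Z x Z/8Z (order 24) has exactly 24 irreducible complex representations.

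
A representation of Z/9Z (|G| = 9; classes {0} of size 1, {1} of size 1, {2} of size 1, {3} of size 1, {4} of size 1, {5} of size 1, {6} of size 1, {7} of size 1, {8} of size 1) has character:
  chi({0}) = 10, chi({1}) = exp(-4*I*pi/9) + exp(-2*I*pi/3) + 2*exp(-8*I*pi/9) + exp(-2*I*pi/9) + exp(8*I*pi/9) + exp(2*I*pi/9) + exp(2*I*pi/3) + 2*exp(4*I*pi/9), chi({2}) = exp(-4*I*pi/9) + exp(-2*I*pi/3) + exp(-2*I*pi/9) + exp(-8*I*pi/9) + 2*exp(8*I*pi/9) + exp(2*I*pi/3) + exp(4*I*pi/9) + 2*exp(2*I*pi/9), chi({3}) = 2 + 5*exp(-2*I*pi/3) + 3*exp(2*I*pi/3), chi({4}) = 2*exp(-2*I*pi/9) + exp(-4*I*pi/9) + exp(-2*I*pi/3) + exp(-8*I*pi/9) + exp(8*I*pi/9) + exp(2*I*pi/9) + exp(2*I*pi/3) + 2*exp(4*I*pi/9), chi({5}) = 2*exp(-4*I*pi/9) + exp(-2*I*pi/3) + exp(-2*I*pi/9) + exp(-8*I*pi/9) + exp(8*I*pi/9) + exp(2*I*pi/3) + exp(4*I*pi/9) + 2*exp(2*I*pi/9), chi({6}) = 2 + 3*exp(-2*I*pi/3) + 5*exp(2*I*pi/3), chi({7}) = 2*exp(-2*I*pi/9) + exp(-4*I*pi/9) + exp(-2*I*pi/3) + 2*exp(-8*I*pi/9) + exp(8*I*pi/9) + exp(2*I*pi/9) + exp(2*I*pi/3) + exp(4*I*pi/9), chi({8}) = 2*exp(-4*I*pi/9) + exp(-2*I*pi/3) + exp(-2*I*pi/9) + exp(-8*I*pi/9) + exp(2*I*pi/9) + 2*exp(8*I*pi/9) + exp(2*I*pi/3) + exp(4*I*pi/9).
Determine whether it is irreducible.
Not irreducible (reducible): <chi, chi> = 14 > 1.

Solution. <chi, chi> = (1/|G|) sum_C |C| * |chi(C)|^2 = (1/9)[1*|10|^2 + 1*|exp(-4*I*pi/9) + exp(-2*I*pi/3) + 2*exp(-8*I*pi/9) + exp(-2*I*pi/9) + exp(8*I*pi/9) + exp(2*I*pi/9) + exp(2*I*pi/3) + 2*exp(4*I*pi/9)|^2 + 1*|exp(-4*I*pi/9) + exp(-2*I*pi/3) + exp(-2*I*pi/9) + exp(-8*I*pi/9) + 2*exp(8*I*pi/9) + exp(2*I*pi/3) + exp(4*I*pi/9) + 2*exp(2*I*pi/9)|^2 + 1*|2 + 5*exp(-2*I*pi/3) + 3*exp(2*I*pi/3)|^2 + 1*|2*exp(-2*I*pi/9) + exp(-4*I*pi/9) + exp(-2*I*pi/3) + exp(-8*I*pi/9) + exp(8*I*pi/9) + exp(2*I*pi/9) + exp(2*I*pi/3) + 2*exp(4*I*pi/9)|^2 + 1*|2*exp(-4*I*pi/9) + exp(-2*I*pi/3) + exp(-2*I*pi/9) + exp(-8*I*pi/9) + exp(8*I*pi/9) + exp(2*I*pi/3) + exp(4*I*pi/9) + 2*exp(2*I*pi/9)|^2 + 1*|2 + 3*exp(-2*I*pi/3) + 5*exp(2*I*pi/3)|^2 + 1*|2*exp(-2*I*pi/9) + exp(-4*I*pi/9) + exp(-2*I*pi/3) + 2*exp(-8*I*pi/9) + exp(8*I*pi/9) + exp(2*I*pi/9) + exp(2*I*pi/3) + exp(4*I*pi/9)|^2 + 1*|2*exp(-4*I*pi/9) + exp(-2*I*pi/3) + exp(-2*I*pi/9) + exp(-8*I*pi/9) + exp(2*I*pi/9) + 2*exp(8*I*pi/9) + exp(2*I*pi/3) + exp(4*I*pi/9)|^2]
  = (1/9)[(100) + (14 + 12*exp(-2*I*pi/3) + 10*exp(-4*I*pi/9) + 11*exp(-2*I*pi/9) + 10*exp(-8*I*pi/9) + 10*exp(8*I*pi/9) + 11*exp(2*I*pi/9) + 10*exp(4*I*pi/9) + 12*exp(2*I*pi/3)) + (14 + 11*exp(-4*I*pi/9) + 12*exp(-2*I*pi/3) + 10*exp(-2*I*pi/9) + 10*exp(-8*I*pi/9) + 10*exp(8*I*pi/9) + 10*exp(2*I*pi/9) + 12*exp(2*I*pi/3) + 11*exp(4*I*pi/9)) + (7) + (14 + 12*exp(-2*I*pi/3) + 10*exp(-4*I*pi/9) + 10*exp(-2*I*pi/9) + 11*exp(-8*I*pi/9) + 11*exp(8*I*pi/9) + 10*exp(2*I*pi/9) + 10*exp(4*I*pi/9) + 12*exp(2*I*pi/3)) + (14 + 12*exp(-2*I*pi/3) + 10*exp(-4*I*pi/9) + 10*exp(-2*I*pi/9) + 11*exp(-8*I*pi/9) + 11*exp(8*I*pi/9) + 10*exp(2*I*pi/9) + 10*exp(4*I*pi/9) + 12*exp(2*I*pi/3)) + (7) + (14 + 11*exp(-4*I*pi/9) + 12*exp(-2*I*pi/3) + 10*exp(-2*I*pi/9) + 10*exp(-8*I*pi/9) + 10*exp(8*I*pi/9) + 10*exp(2*I*pi/9) + 12*exp(2*I*pi/3) + 11*exp(4*I*pi/9)) + (14 + 12*exp(-2*I*pi/3) + 10*exp(-4*I*pi/9) + 11*exp(-2*I*pi/9) + 10*exp(-8*I*pi/9) + 10*exp(8*I*pi/9) + 11*exp(2*I*pi/9) + 10*exp(4*I*pi/9) + 12*exp(2*I*pi/3))] = 126/9 = 14.
(Exp terms are combined using exp(i*s)*conj(exp(i*t)) = exp(i*(s-t)), and sums of them are collapsed using the identity that for every m > 1 the m distinct m-th roots of unity sum to 0, e.g. 1 + exp(2*I*pi/3) + exp(-2*I*pi/3) = 0.)
A character is irreducible iff <chi, chi> = 1, so this representation is reducible.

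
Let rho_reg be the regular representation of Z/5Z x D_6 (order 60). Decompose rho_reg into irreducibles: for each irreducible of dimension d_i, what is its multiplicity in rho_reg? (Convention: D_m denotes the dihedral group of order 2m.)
Each irreducible V_i of dimension d_i appears with multiplicity d_i, i.e. rho_reg = (direct sum over all irreducibles V_i) d_i V_i. The irreducible dimensions for Z/5Z x D_6 are 1, 1, 1, 1, 1, 1, 1, 1, 1, 1, 1, 1, 1, 1, 1, 1, 1, 1, 1, 1, 2, 2, 2, 2, 2, 2, 2, 2, 2, 2: 20 irreducibles of dimension 1, each with multiplicity 1; 10 irreducibles of dimension 2, each with multiplicity 2. Total dimension 20*1*1 + 10*2*2 = 60 = |G|.

Explanation: General theorem: in the regular representation of a finite group G, each irreducible appears with multiplicity equal to its dimension. Check: dim(rho_reg) = sum d_i^2 = 1 + 1 + 1 + 1 + 1 + 1 + 1 + 1 + 1 + 1 + 1 + 1 + 1 + 1 + 1 + 1 + 1 + 1 + 1 + 1 + 4 + 4 + 4 + 4 + 4 + 4 + 4 + 4 + 4 + 4 = 60 = |G|.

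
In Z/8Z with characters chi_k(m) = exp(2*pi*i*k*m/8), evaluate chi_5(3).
chi_5(3) = zeta_8^15 = exp(-I*pi/4)

chi_5(3) = zeta_8^(5*3) = zeta_8^15. Since zeta_8^8 = 1, this equals zeta_8^7 = exp(2*pi*i*7/8) = exp(-I*pi/4).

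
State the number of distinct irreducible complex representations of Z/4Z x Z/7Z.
28

Working: The number of irreducible complex representations of a finite group equals its number of conjugacy classes. Z/4Z x Z/7Z is abelian of order 28, so every element is its own conjugacy class: 28 classes, so Z/4Z x Z/7Z (order 28) has exactly 28 irreducible complex representations.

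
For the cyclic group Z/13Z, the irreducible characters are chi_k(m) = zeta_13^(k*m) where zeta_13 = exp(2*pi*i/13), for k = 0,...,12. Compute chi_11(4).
chi_11(4) = zeta_13^44 = exp(10*I*pi/13)

Why: chi_11(4) = zeta_13^(11*4) = zeta_13^44. Since zeta_13^13 = 1, this equals zeta_13^5 = exp(2*pi*i*5/13) = exp(10*I*pi/13).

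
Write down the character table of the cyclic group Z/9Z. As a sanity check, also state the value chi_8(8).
Character table of Z/9Z (irreps indexed chi_0,...,chi_8 with chi_k(m) = zeta_9^(k*m), zeta_9 = exp(2*pi*i/9)):
  irrep \ class  {0} (size 1)  {1} (size 1)    {2} (size 1)    {3} (size 1)    {4} (size 1)    {5} (size 1)    {6} (size 1)    {7} (size 1)    {8} (size 1)  
  chi_0          1             1               1               1               1               1               1               1               1             
  chi_1          1             exp(2*I*pi/9)   exp(4*I*pi/9)   exp(2*I*pi/3)   exp(8*I*pi/9)   exp(-8*I*pi/9)  exp(-2*I*pi/3)  exp(-4*I*pi/9)  exp(-2*I*pi/9)
  chi_2          1             exp(4*I*pi/9)   exp(8*I*pi/9)   exp(-2*I*pi/3)  exp(-2*I*pi/9)  exp(2*I*pi/9)   exp(2*I*pi/3)   exp(-8*I*pi/9)  exp(-4*I*pi/9)
  chi_3          1             exp(2*I*pi/3)   exp(-2*I*pi/3)  1               exp(2*I*pi/3)   exp(-2*I*pi/3)  1               exp(2*I*pi/3)   exp(-2*I*pi/3)
  chi_4          1             exp(8*I*pi/9)   exp(-2*I*pi/9)  exp(2*I*pi/3)   exp(-4*I*pi/9)  exp(4*I*pi/9)   exp(-2*I*pi/3)  exp(2*I*pi/9)   exp(-8*I*pi/9)
  chi_5          1             exp(-8*I*pi/9)  exp(2*I*pi/9)   exp(-2*I*pi/3)  exp(4*I*pi/9)   exp(-4*I*pi/9)  exp(2*I*pi/3)   exp(-2*I*pi/9)  exp(8*I*pi/9) 
  chi_6          1             exp(-2*I*pi/3)  exp(2*I*pi/3)   1               exp(-2*I*pi/3)  exp(2*I*pi/3)   1               exp(-2*I*pi/3)  exp(2*I*pi/3) 
  chi_7          1             exp(-4*I*pi/9)  exp(-8*I*pi/9)  exp(2*I*pi/3)   exp(2*I*pi/9)   exp(-2*I*pi/9)  exp(-2*I*pi/3)  exp(8*I*pi/9)   exp(4*I*pi/9) 
  chi_8          1             exp(-2*I*pi/9)  exp(-4*I*pi/9)  exp(-2*I*pi/3)  exp(-8*I*pi/9)  exp(8*I*pi/9)   exp(2*I*pi/3)   exp(4*I*pi/9)   exp(2*I*pi/9) 

Spot check: chi_8(8) = zeta_9^(8*8) = zeta_9^64 = exp(2*I*pi/9).

Argument: Z/9Z is abelian, so all 9 irreducible complex representations are 1-dimensional. They are given by chi_k(m) = zeta_9^(k*m) for k = 0,...,8. Row orthogonality: sum_m chi_k(m) conj(chi_l(m)) = 9 * [k = l].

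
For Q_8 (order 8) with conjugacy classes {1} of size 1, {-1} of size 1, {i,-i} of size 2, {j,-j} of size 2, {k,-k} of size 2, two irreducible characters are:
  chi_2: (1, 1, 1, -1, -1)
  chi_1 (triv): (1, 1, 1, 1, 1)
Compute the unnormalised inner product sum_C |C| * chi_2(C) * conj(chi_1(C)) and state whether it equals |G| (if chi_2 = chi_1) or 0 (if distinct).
Sum = 0; so <chi_2, chi_1> = 0 (distinct irreducibles are orthogonal).

Derivation: Compute term by term over conjugacy classes (|C| * chi_2(C) * conj(chi_1(C))):
  1*(1)*conj(1) + 1*(1)*conj(1) + 2*(1)*conj(1) + 2*(-1)*conj(1) + 2*(-1)*conj(1)
  = (1) + (1) + (2) + (-2) + (-2)
  = 0.
Dividing by |G| = 8 gives 0/8 = 0, matching the row-orthogonality relation <chi_2, chi_1> = [chi_2 = chi_1].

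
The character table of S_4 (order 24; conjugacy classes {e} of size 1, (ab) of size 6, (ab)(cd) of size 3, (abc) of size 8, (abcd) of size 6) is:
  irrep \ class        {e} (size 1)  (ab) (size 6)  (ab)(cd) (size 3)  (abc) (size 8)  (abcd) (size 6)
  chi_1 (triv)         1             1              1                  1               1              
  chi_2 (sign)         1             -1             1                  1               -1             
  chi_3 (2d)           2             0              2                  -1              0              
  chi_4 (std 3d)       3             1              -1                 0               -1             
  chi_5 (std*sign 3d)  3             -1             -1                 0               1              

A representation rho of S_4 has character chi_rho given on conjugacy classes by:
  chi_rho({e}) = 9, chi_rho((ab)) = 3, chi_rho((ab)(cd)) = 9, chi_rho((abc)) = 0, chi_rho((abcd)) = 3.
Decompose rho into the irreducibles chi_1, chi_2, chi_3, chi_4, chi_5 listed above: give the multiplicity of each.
Multiplicities: chi_1: 3, chi_2: 0, chi_3: 3, chi_4: 0, chi_5: 0.

Solution. Use <chi_rho, chi> = (1/|G|) sum_C |C| * chi_rho(C) * conj(chi(C)) with |G| = 24 for each irreducible chi in the table:
  <chi_rho, chi_1> = (1/24)[1*(9)*conj(1) + 6*(3)*conj(1) + 3*(9)*conj(1) + 8*(0)*conj(1) + 6*(3)*conj(1)]
      = (1/24)[(9) + (18) + (27) + (0) + (18)] = 72/24 = 3
  <chi_rho, chi_2> = (1/24)[1*(9)*conj(1) + 6*(3)*conj(-1) + 3*(9)*conj(1) + 8*(0)*conj(1) + 6*(3)*conj(-1)]
      = (1/24)[(9) + (-18) + (27) + (0) + (-18)] = 0/24 = 0
  <chi_rho, chi_3> = (1/24)[1*(9)*conj(2) + 6*(3)*conj(0) + 3*(9)*conj(2) + 8*(0)*conj(-1) + 6*(3)*conj(0)]
      = (1/24)[(18) + (0) + (54) + (0) + (0)] = 72/24 = 3
  <chi_rho, chi_4> = (1/24)[1*(9)*conj(3) + 6*(3)*conj(1) + 3*(9)*conj(-1) + 8*(0)*conj(0) + 6*(3)*conj(-1)]
      = (1/24)[(27) + (18) + (-27) + (0) + (-18)] = 0/24 = 0
  <chi_rho, chi_5> = (1/24)[1*(9)*conj(3) + 6*(3)*conj(-1) + 3*(9)*conj(-1) + 8*(0)*conj(0) + 6*(3)*conj(1)]
      = (1/24)[(27) + (-18) + (-27) + (0) + (18)] = 0/24 = 0
Dimension check: dim(rho) = sum (mult * dim) = 3*1 + 0*1 + 3*2 + 0*3 + 0*3 = 9 = chi_rho(e) = 9.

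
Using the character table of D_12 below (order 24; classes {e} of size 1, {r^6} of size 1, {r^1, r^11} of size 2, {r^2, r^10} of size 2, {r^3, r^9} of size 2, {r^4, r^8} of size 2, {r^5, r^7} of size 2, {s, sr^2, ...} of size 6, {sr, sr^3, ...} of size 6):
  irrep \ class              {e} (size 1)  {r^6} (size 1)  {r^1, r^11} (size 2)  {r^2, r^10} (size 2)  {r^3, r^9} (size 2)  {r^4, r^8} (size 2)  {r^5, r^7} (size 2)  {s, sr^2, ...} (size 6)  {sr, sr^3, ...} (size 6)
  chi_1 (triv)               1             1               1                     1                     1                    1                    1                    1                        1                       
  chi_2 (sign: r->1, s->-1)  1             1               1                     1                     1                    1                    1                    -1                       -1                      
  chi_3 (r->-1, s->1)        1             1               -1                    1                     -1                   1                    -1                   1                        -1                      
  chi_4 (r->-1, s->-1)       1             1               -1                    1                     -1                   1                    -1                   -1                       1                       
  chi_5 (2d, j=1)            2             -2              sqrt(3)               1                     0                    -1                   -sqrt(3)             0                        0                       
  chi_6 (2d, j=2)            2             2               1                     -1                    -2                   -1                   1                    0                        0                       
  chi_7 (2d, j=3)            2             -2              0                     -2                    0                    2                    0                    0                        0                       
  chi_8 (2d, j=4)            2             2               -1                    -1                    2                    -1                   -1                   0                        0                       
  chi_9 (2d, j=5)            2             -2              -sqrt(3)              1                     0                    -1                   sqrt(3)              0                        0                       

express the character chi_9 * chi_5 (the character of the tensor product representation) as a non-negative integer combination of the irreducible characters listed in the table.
chi_9 tensor chi_5 = chi_3 + chi_4 + chi_8 (all other irreducibles have multiplicity 0).

Justification: The character of a tensor product is the pointwise product (chi_9 * chi_5)(C) = chi_9(C) * chi_5(C):
  {e}: (2)*(2), {r^6}: (-2)*(-2), {r^1, r^11}: (-sqrt(3))*(sqrt(3)), {r^2, r^10}: (1)*(1), {r^3, r^9}: (0)*(0), {r^4, r^8}: (-1)*(-1), {r^5, r^7}: (sqrt(3))*(-sqrt(3)), {s, sr^2, ...}: (0)*(0), {sr, sr^3, ...}: (0)*(0)
so (chi_9 * chi_5) takes values
  {e} -> 4, {r^6} -> 4, {r^1, r^11} -> -3, {r^2, r^10} -> 1, {r^3, r^9} -> 0, {r^4, r^8} -> 1, {r^5, r^7} -> -3, {s, sr^2, ...} -> 0, {sr, sr^3, ...} -> 0.
Now take the inner product of this character with each irreducible chi from the table, <chi_9*chi_5, chi> = (1/24) sum_C |C| (chi_9*chi_5)(C) conj(chi(C)):
  <chi_9*chi_5, chi_1> = (1/24)[1*(4)*conj(1) + 1*(4)*conj(1) + 2*(-3)*conj(1) + 2*(1)*conj(1) + 2*(0)*conj(1) + 2*(1)*conj(1) + 2*(-3)*conj(1) + 6*(0)*conj(1) + 6*(0)*conj(1)]
      = (1/24)[(4) + (4) + (-6) + (2) + (0) + (2) + (-6) + (0) + (0)] = 0/24 = 0
  <chi_9*chi_5, chi_2> = (1/24)[1*(4)*conj(1) + 1*(4)*conj(1) + 2*(-3)*conj(1) + 2*(1)*conj(1) + 2*(0)*conj(1) + 2*(1)*conj(1) + 2*(-3)*conj(1) + 6*(0)*conj(-1) + 6*(0)*conj(-1)]
      = (1/24)[(4) + (4) + (-6) + (2) + (0) + (2) + (-6) + (0) + (0)] = 0/24 = 0
  <chi_9*chi_5, chi_3> = (1/24)[1*(4)*conj(1) + 1*(4)*conj(1) + 2*(-3)*conj(-1) + 2*(1)*conj(1) + 2*(0)*conj(-1) + 2*(1)*conj(1) + 2*(-3)*conj(-1) + 6*(0)*conj(1) + 6*(0)*conj(-1)]
      = (1/24)[(4) + (4) + (6) + (2) + (0) + (2) + (6) + (0) + (0)] = 24/24 = 1
  <chi_9*chi_5, chi_4> = (1/24)[1*(4)*conj(1) + 1*(4)*conj(1) + 2*(-3)*conj(-1) + 2*(1)*conj(1) + 2*(0)*conj(-1) + 2*(1)*conj(1) + 2*(-3)*conj(-1) + 6*(0)*conj(-1) + 6*(0)*conj(1)]
      = (1/24)[(4) + (4) + (6) + (2) + (0) + (2) + (6) + (0) + (0)] = 24/24 = 1
  <chi_9*chi_5, chi_5> = (1/24)[1*(4)*conj(2) + 1*(4)*conj(-2) + 2*(-3)*conj(sqrt(3)) + 2*(1)*conj(1) + 2*(0)*conj(0) + 2*(1)*conj(-1) + 2*(-3)*conj(-sqrt(3)) + 6*(0)*conj(0) + 6*(0)*conj(0)]
      = (1/24)[(8) + (-8) + (-6*sqrt(3)) + (2) + (0) + (-2) + (6*sqrt(3)) + (0) + (0)] = 0/24 = 0
  <chi_9*chi_5, chi_6> = (1/24)[1*(4)*conj(2) + 1*(4)*conj(2) + 2*(-3)*conj(1) + 2*(1)*conj(-1) + 2*(0)*conj(-2) + 2*(1)*conj(-1) + 2*(-3)*conj(1) + 6*(0)*conj(0) + 6*(0)*conj(0)]
      = (1/24)[(8) + (8) + (-6) + (-2) + (0) + (-2) + (-6) + (0) + (0)] = 0/24 = 0
  <chi_9*chi_5, chi_7> = (1/24)[1*(4)*conj(2) + 1*(4)*conj(-2) + 2*(-3)*conj(0) + 2*(1)*conj(-2) + 2*(0)*conj(0) + 2*(1)*conj(2) + 2*(-3)*conj(0) + 6*(0)*conj(0) + 6*(0)*conj(0)]
      = (1/24)[(8) + (-8) + (0) + (-4) + (0) + (4) + (0) + (0) + (0)] = 0/24 = 0
  <chi_9*chi_5, chi_8> = (1/24)[1*(4)*conj(2) + 1*(4)*conj(2) + 2*(-3)*conj(-1) + 2*(1)*conj(-1) + 2*(0)*conj(2) + 2*(1)*conj(-1) + 2*(-3)*conj(-1) + 6*(0)*conj(0) + 6*(0)*conj(0)]
      = (1/24)[(8) + (8) + (6) + (-2) + (0) + (-2) + (6) + (0) + (0)] = 24/24 = 1
  <chi_9*chi_5, chi_9> = (1/24)[1*(4)*conj(2) + 1*(4)*conj(-2) + 2*(-3)*conj(-sqrt(3)) + 2*(1)*conj(1) + 2*(0)*conj(0) + 2*(1)*conj(-1) + 2*(-3)*conj(sqrt(3)) + 6*(0)*conj(0) + 6*(0)*conj(0)]
      = (1/24)[(8) + (-8) + (6*sqrt(3)) + (2) + (0) + (-2) + (-6*sqrt(3)) + (0) + (0)] = 0/24 = 0
Hence the multiplicities are chi_3: 1, chi_4: 1, chi_8: 1. Dimension check: dim(chi_9)*dim(chi_5) = 2*2 = 4 and sum (mult * dim) = 1*1 + 1*1 + 1*2 = 4.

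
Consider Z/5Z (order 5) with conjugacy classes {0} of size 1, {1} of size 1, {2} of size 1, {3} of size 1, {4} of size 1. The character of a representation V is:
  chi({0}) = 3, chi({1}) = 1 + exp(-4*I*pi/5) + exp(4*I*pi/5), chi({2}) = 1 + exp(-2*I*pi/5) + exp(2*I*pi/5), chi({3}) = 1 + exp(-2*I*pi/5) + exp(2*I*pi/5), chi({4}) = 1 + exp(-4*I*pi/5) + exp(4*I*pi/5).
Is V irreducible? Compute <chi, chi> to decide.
Not irreducible (reducible): <chi, chi> = 3 > 1.

Reasoning: <chi, chi> = (1/|G|) sum_C |C| * |chi(C)|^2 = (1/5)[1*|3|^2 + 1*|1 + exp(-4*I*pi/5) + exp(4*I*pi/5)|^2 + 1*|1 + exp(-2*I*pi/5) + exp(2*I*pi/5)|^2 + 1*|1 + exp(-2*I*pi/5) + exp(2*I*pi/5)|^2 + 1*|1 + exp(-4*I*pi/5) + exp(4*I*pi/5)|^2]
  = (1/5)[(9) + (3 + 2*exp(-4*I*pi/5) + exp(-2*I*pi/5) + exp(2*I*pi/5) + 2*exp(4*I*pi/5)) + (3 + 2*exp(-2*I*pi/5) + exp(-4*I*pi/5) + exp(4*I*pi/5) + 2*exp(2*I*pi/5)) + (3 + 2*exp(-2*I*pi/5) + exp(-4*I*pi/5) + exp(4*I*pi/5) + 2*exp(2*I*pi/5)) + (3 + 2*exp(-4*I*pi/5) + exp(-2*I*pi/5) + exp(2*I*pi/5) + 2*exp(4*I*pi/5))] = 15/5 = 3.
(Exp terms are combined using exp(i*s)*conj(exp(i*t)) = exp(i*(s-t)), and sums of them are collapsed using the identity that for every m > 1 the m distinct m-th roots of unity sum to 0, e.g. 1 + exp(2*I*pi/3) + exp(-2*I*pi/3) = 0.)
A character is irreducible iff <chi, chi> = 1, so this representation is reducible.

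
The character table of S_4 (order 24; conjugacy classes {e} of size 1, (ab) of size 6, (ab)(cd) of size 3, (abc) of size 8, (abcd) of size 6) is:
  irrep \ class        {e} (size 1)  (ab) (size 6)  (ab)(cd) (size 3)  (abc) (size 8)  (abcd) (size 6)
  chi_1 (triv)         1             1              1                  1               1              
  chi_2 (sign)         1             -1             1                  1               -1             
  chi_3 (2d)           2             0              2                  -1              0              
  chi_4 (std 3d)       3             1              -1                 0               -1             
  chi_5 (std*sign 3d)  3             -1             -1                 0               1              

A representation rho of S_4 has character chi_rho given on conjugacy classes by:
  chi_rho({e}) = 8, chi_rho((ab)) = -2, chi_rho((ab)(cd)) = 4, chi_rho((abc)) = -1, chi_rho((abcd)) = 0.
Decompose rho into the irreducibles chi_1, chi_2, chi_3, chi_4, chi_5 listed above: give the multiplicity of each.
Multiplicities: chi_1: 0, chi_2: 1, chi_3: 2, chi_4: 0, chi_5: 1.

Proof sketch: Use <chi_rho, chi> = (1/|G|) sum_C |C| * chi_rho(C) * conj(chi(C)) with |G| = 24 for each irreducible chi in the table:
  <chi_rho, chi_1> = (1/24)[1*(8)*conj(1) + 6*(-2)*conj(1) + 3*(4)*conj(1) + 8*(-1)*conj(1) + 6*(0)*conj(1)]
      = (1/24)[(8) + (-12) + (12) + (-8) + (0)] = 0/24 = 0
  <chi_rho, chi_2> = (1/24)[1*(8)*conj(1) + 6*(-2)*conj(-1) + 3*(4)*conj(1) + 8*(-1)*conj(1) + 6*(0)*conj(-1)]
      = (1/24)[(8) + (12) + (12) + (-8) + (0)] = 24/24 = 1
  <chi_rho, chi_3> = (1/24)[1*(8)*conj(2) + 6*(-2)*conj(0) + 3*(4)*conj(2) + 8*(-1)*conj(-1) + 6*(0)*conj(0)]
      = (1/24)[(16) + (0) + (24) + (8) + (0)] = 48/24 = 2
  <chi_rho, chi_4> = (1/24)[1*(8)*conj(3) + 6*(-2)*conj(1) + 3*(4)*conj(-1) + 8*(-1)*conj(0) + 6*(0)*conj(-1)]
      = (1/24)[(24) + (-12) + (-12) + (0) + (0)] = 0/24 = 0
  <chi_rho, chi_5> = (1/24)[1*(8)*conj(3) + 6*(-2)*conj(-1) + 3*(4)*conj(-1) + 8*(-1)*conj(0) + 6*(0)*conj(1)]
      = (1/24)[(24) + (12) + (-12) + (0) + (0)] = 24/24 = 1
Dimension check: dim(rho) = sum (mult * dim) = 0*1 + 1*1 + 2*2 + 0*3 + 1*3 = 8 = chi_rho(e) = 8.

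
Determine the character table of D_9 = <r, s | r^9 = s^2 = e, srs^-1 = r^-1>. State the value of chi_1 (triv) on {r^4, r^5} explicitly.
Conjugacy classes: {e} of size 1, {r^1, r^8} of size 2, {r^2, r^7} of size 2, {r^3, r^6} of size 2, {r^4, r^5} of size 2, {s, sr, ..., sr^8} of size 9.
Character table:
  irrep \ class              {e} (size 1)  {r^1, r^8} (size 2)  {r^2, r^7} (size 2)  {r^3, r^6} (size 2)  {r^4, r^5} (size 2)  {s, sr, ..., sr^8} (size 9)
  chi_1 (triv)               1             1                    1                    1                    1                    1                          
  chi_2 (sign: r->1, s->-1)  1             1                    1                    1                    1                    -1                         
  chi_3 (2d, j=1)            2             2*cos(2*pi/9)        2*cos(4*pi/9)        -1                   -2*cos(pi/9)         0                          
  chi_4 (2d, j=2)            2             2*cos(4*pi/9)        -2*cos(pi/9)         -1                   2*cos(2*pi/9)        0                          
  chi_5 (2d, j=3)            2             -1                   -1                   2                    -1                   0                          
  chi_6 (2d, j=4)            2             -2*cos(pi/9)         2*cos(2*pi/9)        -1                   2*cos(4*pi/9)        0                          

Spot check: chi_1 (triv) on {r^4, r^5} = 1.

Argument: D_9 has order 2*9 = 18 with 6 conjugacy classes, hence 6 irreducibles. Sum of squared dims 1 + 1 + 4 + 4 + 4 + 4 = 18 = |G|. Linear characters come from the abelianisation; the 2-dimensional irreps have character r^k -> 2*cos(2*pi*j*k/9), reflections -> 0.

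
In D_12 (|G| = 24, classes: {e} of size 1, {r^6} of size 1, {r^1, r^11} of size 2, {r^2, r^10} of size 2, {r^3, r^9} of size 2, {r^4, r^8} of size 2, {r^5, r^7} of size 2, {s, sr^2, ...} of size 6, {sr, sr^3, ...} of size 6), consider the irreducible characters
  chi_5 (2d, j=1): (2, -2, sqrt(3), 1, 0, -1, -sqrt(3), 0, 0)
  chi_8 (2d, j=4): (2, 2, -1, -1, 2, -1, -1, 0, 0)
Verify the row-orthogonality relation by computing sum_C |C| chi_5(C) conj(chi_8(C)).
Sum = 0; so <chi_5, chi_8> = 0 (distinct irreducibles are orthogonal).

Justification: Compute term by term over conjugacy classes (|C| * chi_5(C) * conj(chi_8(C))):
  1*(2)*conj(2) + 1*(-2)*conj(2) + 2*(sqrt(3))*conj(-1) + 2*(1)*conj(-1) + 2*(0)*conj(2) + 2*(-1)*conj(-1) + 2*(-sqrt(3))*conj(-1) + 6*(0)*conj(0) + 6*(0)*conj(0)
  = (4) + (-4) + (-2*sqrt(3)) + (-2) + (0) + (2) + (2*sqrt(3)) + (0) + (0)
  = 0.
Dividing by |G| = 24 gives 0/24 = 0, matching the row-orthogonality relation <chi_5, chi_8> = [chi_5 = chi_8].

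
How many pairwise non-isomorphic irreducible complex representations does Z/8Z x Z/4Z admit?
32

Solution. The number of irreducible complex representations of a finite group equals its number of conjugacy classes. Z/8Z x Z/4Z is abelian of order 32, so every element is its own conjugacy class: 32 classes, so Z/8Z x Z/4Z (order 32) has exactly 32 irreducible complex representations.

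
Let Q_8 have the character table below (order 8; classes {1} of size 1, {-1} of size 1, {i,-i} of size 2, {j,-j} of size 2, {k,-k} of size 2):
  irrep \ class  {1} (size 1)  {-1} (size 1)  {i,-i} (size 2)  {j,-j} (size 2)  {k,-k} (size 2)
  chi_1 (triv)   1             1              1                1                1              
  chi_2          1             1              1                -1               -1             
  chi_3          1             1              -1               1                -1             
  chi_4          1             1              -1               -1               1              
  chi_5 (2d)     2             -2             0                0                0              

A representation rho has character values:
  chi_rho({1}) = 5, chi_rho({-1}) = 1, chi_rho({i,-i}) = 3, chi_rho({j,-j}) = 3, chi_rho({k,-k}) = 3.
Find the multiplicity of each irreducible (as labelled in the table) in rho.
Multiplicities: chi_1: 3, chi_2: 0, chi_3: 0, chi_4: 0, chi_5: 1.

Solution. Use <chi_rho, chi> = (1/|G|) sum_C |C| * chi_rho(C) * conj(chi(C)) with |G| = 8 for each irreducible chi in the table:
  <chi_rho, chi_1> = (1/8)[1*(5)*conj(1) + 1*(1)*conj(1) + 2*(3)*conj(1) + 2*(3)*conj(1) + 2*(3)*conj(1)]
      = (1/8)[(5) + (1) + (6) + (6) + (6)] = 24/8 = 3
  <chi_rho, chi_2> = (1/8)[1*(5)*conj(1) + 1*(1)*conj(1) + 2*(3)*conj(1) + 2*(3)*conj(-1) + 2*(3)*conj(-1)]
      = (1/8)[(5) + (1) + (6) + (-6) + (-6)] = 0/8 = 0
  <chi_rho, chi_3> = (1/8)[1*(5)*conj(1) + 1*(1)*conj(1) + 2*(3)*conj(-1) + 2*(3)*conj(1) + 2*(3)*conj(-1)]
      = (1/8)[(5) + (1) + (-6) + (6) + (-6)] = 0/8 = 0
  <chi_rho, chi_4> = (1/8)[1*(5)*conj(1) + 1*(1)*conj(1) + 2*(3)*conj(-1) + 2*(3)*conj(-1) + 2*(3)*conj(1)]
      = (1/8)[(5) + (1) + (-6) + (-6) + (6)] = 0/8 = 0
  <chi_rho, chi_5> = (1/8)[1*(5)*conj(2) + 1*(1)*conj(-2) + 2*(3)*conj(0) + 2*(3)*conj(0) + 2*(3)*conj(0)]
      = (1/8)[(10) + (-2) + (0) + (0) + (0)] = 8/8 = 1
Dimension check: dim(rho) = sum (mult * dim) = 3*1 + 0*1 + 0*1 + 0*1 + 1*2 = 5 = chi_rho(e) = 5.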